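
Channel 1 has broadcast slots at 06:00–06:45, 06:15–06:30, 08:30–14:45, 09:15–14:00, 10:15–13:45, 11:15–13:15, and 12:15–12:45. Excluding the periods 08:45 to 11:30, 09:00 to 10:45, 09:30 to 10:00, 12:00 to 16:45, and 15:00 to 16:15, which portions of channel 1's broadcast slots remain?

06:00–06:45, 08:30–08:45, 11:30–12:00

A, merged: 06:00–06:45, 08:30–14:45.
B, merged: 08:45–11:30, 12:00–16:45.
06:00–06:45: nothing removed.
08:30–14:45 \ B = 08:30–08:45, 11:30–12:00.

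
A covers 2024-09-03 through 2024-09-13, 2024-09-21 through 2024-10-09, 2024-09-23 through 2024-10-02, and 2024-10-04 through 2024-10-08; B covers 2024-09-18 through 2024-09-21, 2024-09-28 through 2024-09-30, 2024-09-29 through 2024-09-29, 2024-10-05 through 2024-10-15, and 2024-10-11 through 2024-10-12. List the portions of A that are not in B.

First set merges to 2024-09-03 through 2024-09-13, 2024-09-21 through 2024-10-09.
Second set merges to 2024-09-18 through 2024-09-21, 2024-09-28 through 2024-09-30, 2024-10-05 through 2024-10-15.
2024-09-03 through 2024-09-13: no B overlap → unchanged.
2024-09-21 through 2024-10-09 minus B → 2024-09-22 through 2024-09-27, 2024-10-01 through 2024-10-04.

2024-09-03 through 2024-09-13, 2024-09-22 through 2024-09-27, 2024-10-01 through 2024-10-04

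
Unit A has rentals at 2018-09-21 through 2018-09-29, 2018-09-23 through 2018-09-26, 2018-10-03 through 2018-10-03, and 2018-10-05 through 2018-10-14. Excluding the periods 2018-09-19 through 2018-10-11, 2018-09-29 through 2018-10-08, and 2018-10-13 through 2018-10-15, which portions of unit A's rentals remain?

2018-10-12 through 2018-10-12

First set merges to 2018-09-21 through 2018-09-29, 2018-10-03 through 2018-10-03, 2018-10-05 through 2018-10-14.
Second set merges to 2018-09-19 through 2018-10-11, 2018-10-13 through 2018-10-15.
2018-09-21 through 2018-09-29 lies entirely inside B → drops out.
2018-10-03 through 2018-10-03 lies entirely inside B → drops out.
2018-10-05 through 2018-10-14 with B removed leaves 2018-10-12 through 2018-10-12.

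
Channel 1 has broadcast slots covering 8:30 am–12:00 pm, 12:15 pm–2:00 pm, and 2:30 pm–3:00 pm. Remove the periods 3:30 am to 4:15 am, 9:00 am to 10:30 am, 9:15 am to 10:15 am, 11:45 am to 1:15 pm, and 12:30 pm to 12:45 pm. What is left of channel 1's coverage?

Merge the second list: 3:30 am–4:15 am, 9:00 am–10:30 am, 11:45 am–1:15 pm.
8:30 am–12:00 pm \ B = 8:30 am–9:00 am, 10:30 am–11:45 am.
12:15 pm–2:00 pm \ B = 1:15 pm–2:00 pm.
2:30 pm–3:00 pm: nothing removed.

8:30 am–9:00 am, 10:30 am–11:45 am, 1:15 pm–2:00 pm, 2:30 pm–3:00 pm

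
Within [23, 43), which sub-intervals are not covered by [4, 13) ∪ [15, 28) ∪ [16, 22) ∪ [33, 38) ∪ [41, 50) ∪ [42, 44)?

[28, 33) ∪ [38, 41)

The merged coverage is [4, 13), [15, 28), [33, 38), [41, 50).
Uncovered inside [23, 43): [28, 33), [38, 41).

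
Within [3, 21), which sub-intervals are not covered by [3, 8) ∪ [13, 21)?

Covered (merged): [3, 8), [13, 21).
Uncovered inside [3, 21): [8, 13).

[8, 13)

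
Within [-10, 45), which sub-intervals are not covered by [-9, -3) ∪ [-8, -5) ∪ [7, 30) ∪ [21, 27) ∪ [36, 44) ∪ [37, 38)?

Covered (merged): [-9, -3), [7, 30), [36, 44).
Uncovered inside [-10, 45): [-10, -9), [-3, 7), [30, 36), [44, 45).

[-10, -9) ∪ [-3, 7) ∪ [30, 36) ∪ [44, 45)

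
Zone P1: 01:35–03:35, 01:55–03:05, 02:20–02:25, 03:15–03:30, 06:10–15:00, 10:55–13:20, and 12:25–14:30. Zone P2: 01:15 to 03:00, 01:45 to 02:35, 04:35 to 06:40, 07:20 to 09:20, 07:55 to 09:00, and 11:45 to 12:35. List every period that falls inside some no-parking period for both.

01:35–03:00, 06:10–06:40, 07:20–09:20, 11:45–12:35

A, merged: 01:35–03:35, 06:10–15:00.
B, merged: 01:15–03:00, 04:35–06:40, 07:20–09:20, 11:45–12:35.
01:35–03:35 meets the second set on 01:35–03:00.
06:10–15:00 meets the second set on 06:10–06:40, 07:20–09:20, 11:45–12:35.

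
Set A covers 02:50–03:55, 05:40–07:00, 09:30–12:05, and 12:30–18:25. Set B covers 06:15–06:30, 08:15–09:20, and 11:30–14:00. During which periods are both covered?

06:15–06:30, 11:30–12:05, 12:30–14:00

02:50–03:55: no overlap with the second set.
05:40–07:00 meets the second set on 06:15–06:30.
09:30–12:05 meets the second set on 11:30–12:05.
12:30–18:25 meets the second set on 12:30–14:00.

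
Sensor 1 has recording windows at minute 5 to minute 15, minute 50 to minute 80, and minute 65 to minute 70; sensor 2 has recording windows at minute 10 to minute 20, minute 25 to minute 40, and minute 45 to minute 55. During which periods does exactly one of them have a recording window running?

A, merged: minute 5 to minute 15, minute 50 to minute 80.
A \ B = minute 5 to minute 10, minute 55 to minute 80.
B \ A = minute 15 to minute 20, minute 25 to minute 40, minute 45 to minute 50.
Union of the two gives the symmetric difference.

minute 5 to minute 10, minute 15 to minute 20, minute 25 to minute 40, minute 45 to minute 50, minute 55 to minute 80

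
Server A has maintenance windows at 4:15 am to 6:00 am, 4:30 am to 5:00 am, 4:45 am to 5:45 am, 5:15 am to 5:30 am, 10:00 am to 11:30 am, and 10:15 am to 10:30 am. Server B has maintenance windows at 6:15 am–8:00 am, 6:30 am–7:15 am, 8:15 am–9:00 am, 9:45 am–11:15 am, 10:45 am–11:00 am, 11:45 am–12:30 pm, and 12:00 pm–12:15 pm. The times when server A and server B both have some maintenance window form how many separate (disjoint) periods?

1

Merge the first list: 4:15 am-6:00 am, 10:00 am-11:30 am.
Merge the second list: 6:15 am-8:00 am, 8:15 am-9:00 am, 9:45 am-11:15 am, 11:45 am-12:30 pm.
A ∩ B = 10:00 am-11:15 am.
That is 1 disjoint piece.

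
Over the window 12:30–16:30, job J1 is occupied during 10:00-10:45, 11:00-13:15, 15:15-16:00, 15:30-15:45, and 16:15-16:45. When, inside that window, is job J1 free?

Covered (merged): 10:00-10:45, 11:00-13:15, 15:15-16:00, 16:15-16:45.
Uncovered inside 12:30-16:30: 13:15-15:15, 16:00-16:15.

13:15-15:15, 16:00-16:15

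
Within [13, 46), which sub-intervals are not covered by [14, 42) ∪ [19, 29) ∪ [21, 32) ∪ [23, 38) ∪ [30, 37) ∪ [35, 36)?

The merged coverage is [14, 42).
Uncovered inside [13, 46): [13, 14), [42, 46).

[13, 14) ∪ [42, 46)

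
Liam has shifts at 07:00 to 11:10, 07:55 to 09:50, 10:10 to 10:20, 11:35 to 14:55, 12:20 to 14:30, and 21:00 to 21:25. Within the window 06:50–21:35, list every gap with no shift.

After merging, the occupied span is 07:00-11:10, 11:35-14:55, 21:00-21:25.
Gaps within 06:50-21:35: 06:50-07:00, 11:10-11:35, 14:55-21:00, 21:25-21:35.

06:50-07:00, 11:10-11:35, 14:55-21:00, 21:25-21:35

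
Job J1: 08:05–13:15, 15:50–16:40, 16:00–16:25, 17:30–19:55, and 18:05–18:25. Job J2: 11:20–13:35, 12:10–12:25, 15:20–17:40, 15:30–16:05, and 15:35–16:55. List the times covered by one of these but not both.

First set merges to 08:05-13:15, 15:50-16:40, 17:30-19:55.
Second set merges to 11:20-13:35, 15:20-17:40.
A but not B: 08:05-11:20, 17:40-19:55.
B but not A: 13:15-13:35, 15:20-15:50, 16:40-17:30.
Combining gives A △ B.

08:05-11:20, 13:15-13:35, 15:20-15:50, 16:40-17:30, 17:40-19:55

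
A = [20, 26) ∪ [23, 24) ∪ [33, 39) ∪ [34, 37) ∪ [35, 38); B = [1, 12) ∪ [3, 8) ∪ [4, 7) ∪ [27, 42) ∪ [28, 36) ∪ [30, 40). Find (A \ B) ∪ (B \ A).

[1, 12) ∪ [20, 26) ∪ [27, 33) ∪ [39, 42)

First set merges to [20, 26), [33, 39).
Second set merges to [1, 12), [27, 42).
Only in the first: [20, 26).
Only in the second: [1, 12), [27, 33), [39, 42).
Together these are the periods covered by exactly one.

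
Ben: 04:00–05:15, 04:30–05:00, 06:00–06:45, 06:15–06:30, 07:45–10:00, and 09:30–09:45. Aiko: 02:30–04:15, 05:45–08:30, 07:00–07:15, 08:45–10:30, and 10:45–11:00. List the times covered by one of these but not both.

02:30-04:00, 04:15-05:15, 05:45-06:00, 06:45-07:45, 08:30-08:45, 10:00-10:30, 10:45-11:00

A, merged: 04:00-05:15, 06:00-06:45, 07:45-10:00.
B, merged: 02:30-04:15, 05:45-08:30, 08:45-10:30, 10:45-11:00.
A \ B = 04:15-05:15, 08:30-08:45.
B \ A = 02:30-04:00, 05:45-06:00, 06:45-07:45, 10:00-10:30, 10:45-11:00.
Union of the two gives the symmetric difference.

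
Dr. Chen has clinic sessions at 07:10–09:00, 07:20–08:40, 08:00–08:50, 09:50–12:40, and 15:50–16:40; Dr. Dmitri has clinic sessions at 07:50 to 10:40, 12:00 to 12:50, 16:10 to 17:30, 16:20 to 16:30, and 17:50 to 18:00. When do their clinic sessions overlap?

A, merged: 07:10–09:00, 09:50–12:40, 15:50–16:40.
B, merged: 07:50–10:40, 12:00–12:50, 16:10–17:30, 17:50–18:00.
07:10–09:00 meets the second set on 07:50–09:00.
09:50–12:40 meets the second set on 09:50–10:40, 12:00–12:40.
15:50–16:40 meets the second set on 16:10–16:40.

07:50–09:00, 09:50–10:40, 12:00–12:40, 16:10–16:40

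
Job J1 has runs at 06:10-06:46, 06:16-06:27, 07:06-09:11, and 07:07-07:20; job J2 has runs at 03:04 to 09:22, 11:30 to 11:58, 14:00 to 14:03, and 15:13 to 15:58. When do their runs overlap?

Merge the first list: 06:10–06:46, 07:06–09:11.
06:10–06:46 ∩ B → 06:10–06:46.
07:06–09:11 ∩ B → 07:06–09:11.

06:10–06:46, 07:06–09:11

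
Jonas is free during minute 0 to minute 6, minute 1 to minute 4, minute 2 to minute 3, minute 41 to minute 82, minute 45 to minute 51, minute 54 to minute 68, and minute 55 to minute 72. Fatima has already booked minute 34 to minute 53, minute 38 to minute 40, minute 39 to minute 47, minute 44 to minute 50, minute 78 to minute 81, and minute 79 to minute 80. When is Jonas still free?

minute 0 to minute 6, minute 53 to minute 78, minute 81 to minute 82

First set merges to minute 0 to minute 6, minute 41 to minute 82.
Second set merges to minute 34 to minute 53, minute 78 to minute 81.
minute 0 to minute 6: nothing removed.
minute 41 to minute 82 \ B = minute 53 to minute 78, minute 81 to minute 82.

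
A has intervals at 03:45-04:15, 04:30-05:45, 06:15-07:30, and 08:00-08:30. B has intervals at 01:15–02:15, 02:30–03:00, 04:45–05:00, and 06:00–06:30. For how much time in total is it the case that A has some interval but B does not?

3 h

A \ B = 03:45–04:15, 04:30–04:45, 05:00–05:45, 06:30–07:30, 08:00–08:30.
Total: 30 min + 15 min + 45 min + 1 h + 30 min = 3 h.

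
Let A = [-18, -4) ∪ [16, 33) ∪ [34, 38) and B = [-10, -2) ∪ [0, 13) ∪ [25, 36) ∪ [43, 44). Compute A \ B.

[-18, -10) ∪ [16, 25) ∪ [36, 38)

[-18, -4) \ B = [-18, -10).
[16, 33) \ B = [16, 25).
[34, 38) \ B = [36, 38).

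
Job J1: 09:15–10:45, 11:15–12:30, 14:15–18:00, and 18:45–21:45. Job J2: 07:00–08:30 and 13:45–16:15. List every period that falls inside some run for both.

09:15-10:45: no overlap with the second set.
11:15-12:30: no overlap with the second set.
14:15-18:00 meets the second set on 14:15-16:15.
18:45-21:45: no overlap with the second set.

14:15-16:15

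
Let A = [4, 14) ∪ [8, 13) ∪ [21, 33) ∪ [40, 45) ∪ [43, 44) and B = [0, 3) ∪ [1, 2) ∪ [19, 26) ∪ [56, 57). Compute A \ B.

[4, 14) ∪ [26, 33) ∪ [40, 45)

A, merged: [4, 14), [21, 33), [40, 45).
B, merged: [0, 3), [19, 26), [56, 57).
[4, 14) is untouched.
[21, 33) with B removed leaves [26, 33).
[40, 45) is untouched.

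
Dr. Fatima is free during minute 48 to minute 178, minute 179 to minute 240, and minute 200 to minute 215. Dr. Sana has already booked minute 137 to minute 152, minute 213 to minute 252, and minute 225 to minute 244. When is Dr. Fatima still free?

minute 48 to minute 137, minute 152 to minute 178, minute 179 to minute 213

First set merges to minute 48 to minute 178, minute 179 to minute 240.
Second set merges to minute 137 to minute 152, minute 213 to minute 252.
minute 48 to minute 178 minus B → minute 48 to minute 137, minute 152 to minute 178.
minute 179 to minute 240 minus B → minute 179 to minute 213.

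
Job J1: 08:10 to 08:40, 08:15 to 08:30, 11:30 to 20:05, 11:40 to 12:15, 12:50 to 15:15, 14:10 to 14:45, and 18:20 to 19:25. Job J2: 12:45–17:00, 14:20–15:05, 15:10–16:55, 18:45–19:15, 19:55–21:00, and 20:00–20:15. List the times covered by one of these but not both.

First set merges to 08:10–08:40, 11:30–20:05.
Second set merges to 12:45–17:00, 18:45–19:15, 19:55–21:00.
A \ B = 08:10–08:40, 11:30–12:45, 17:00–18:45, 19:15–19:55.
B \ A = 20:05–21:00.
Union of the two gives the symmetric difference.

08:10–08:40, 11:30–12:45, 17:00–18:45, 19:15–19:55, 20:05–21:00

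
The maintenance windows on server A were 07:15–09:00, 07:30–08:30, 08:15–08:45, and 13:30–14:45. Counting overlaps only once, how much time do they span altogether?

3 h

Merged: 07:15-09:00, 13:30-14:45.
Lengths: 1 h 45 min + 1 h 15 min = 3 h.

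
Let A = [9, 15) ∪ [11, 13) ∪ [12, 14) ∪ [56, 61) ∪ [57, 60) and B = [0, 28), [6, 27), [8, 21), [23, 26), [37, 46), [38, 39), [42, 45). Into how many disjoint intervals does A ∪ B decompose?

First set merges to [9, 15), [56, 61).
Second set merges to [0, 28), [37, 46).
A ∪ B = [0, 28), [37, 46), [56, 61).
That is 3 disjoint pieces.

3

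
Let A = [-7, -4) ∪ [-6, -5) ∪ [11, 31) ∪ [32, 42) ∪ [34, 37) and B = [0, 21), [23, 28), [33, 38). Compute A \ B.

[-7, -4) ∪ [21, 23) ∪ [28, 31) ∪ [32, 33) ∪ [38, 42)

Merge the first list: [-7, -4), [11, 31), [32, 42).
[-7, -4) is untouched.
[11, 31) with B removed leaves [21, 23), [28, 31).
[32, 42) with B removed leaves [32, 33), [38, 42).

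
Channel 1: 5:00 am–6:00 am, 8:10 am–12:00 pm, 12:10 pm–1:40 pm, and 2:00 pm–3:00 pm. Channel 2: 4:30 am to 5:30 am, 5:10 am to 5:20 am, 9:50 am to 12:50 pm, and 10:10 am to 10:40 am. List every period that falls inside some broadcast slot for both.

5:00 am–5:30 am, 9:50 am–12:00 pm, 12:10 pm–12:50 pm

Second set merges to 4:30 am–5:30 am, 9:50 am–12:50 pm.
5:00 am–6:00 am overlaps B on 5:00 am–5:30 am.
8:10 am–12:00 pm overlaps B on 9:50 am–12:00 pm.
12:10 pm–1:40 pm overlaps B on 12:10 pm–12:50 pm.
2:00 pm–3:00 pm falls entirely outside B.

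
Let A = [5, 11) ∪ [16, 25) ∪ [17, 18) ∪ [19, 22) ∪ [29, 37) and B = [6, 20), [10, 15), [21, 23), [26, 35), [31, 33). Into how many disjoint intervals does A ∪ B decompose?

2

Merge the first list: [5, 11), [16, 25), [29, 37).
Merge the second list: [6, 20), [21, 23), [26, 35).
A ∪ B = [5, 25), [26, 37).
That is 2 disjoint pieces.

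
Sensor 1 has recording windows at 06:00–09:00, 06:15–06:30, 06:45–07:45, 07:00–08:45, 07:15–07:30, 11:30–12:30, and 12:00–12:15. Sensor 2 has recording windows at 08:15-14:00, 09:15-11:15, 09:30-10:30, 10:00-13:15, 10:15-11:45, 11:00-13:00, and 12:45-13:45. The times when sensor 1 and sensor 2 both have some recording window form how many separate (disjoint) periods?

Merge the first list: 06:00–09:00, 11:30–12:30.
Merge the second list: 08:15–14:00.
A ∩ B = 08:15–09:00, 11:30–12:30.
That is 2 disjoint pieces.

2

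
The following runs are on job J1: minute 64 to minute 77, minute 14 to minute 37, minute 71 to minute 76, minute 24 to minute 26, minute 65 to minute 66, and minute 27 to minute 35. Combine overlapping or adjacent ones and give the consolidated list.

minute 14 to minute 37, minute 64 to minute 77

Sort by start: minute 14 to minute 37, minute 24 to minute 26, minute 27 to minute 35, minute 64 to minute 77, minute 65 to minute 66, minute 71 to minute 76.
minute 24 to minute 26 overlaps/touches minute 14 to minute 37 → extend to minute 14 to minute 37.
minute 27 to minute 35 overlaps/touches minute 14 to minute 37 → extend to minute 14 to minute 37.
minute 64 to minute 77 is disjoint → start new block.
minute 65 to minute 66 overlaps/touches minute 64 to minute 77 → extend to minute 64 to minute 77.
minute 71 to minute 76 overlaps/touches minute 64 to minute 77 → extend to minute 64 to minute 77.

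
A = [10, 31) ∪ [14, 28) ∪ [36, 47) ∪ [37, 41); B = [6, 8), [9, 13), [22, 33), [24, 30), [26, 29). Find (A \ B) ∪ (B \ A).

A, merged: [10, 31), [36, 47).
B, merged: [6, 8), [9, 13), [22, 33).
A \ B = [13, 22), [36, 47).
B \ A = [6, 8), [9, 10), [31, 33).
Union of the two gives the symmetric difference.

[6, 8) ∪ [9, 10) ∪ [13, 22) ∪ [31, 33) ∪ [36, 47)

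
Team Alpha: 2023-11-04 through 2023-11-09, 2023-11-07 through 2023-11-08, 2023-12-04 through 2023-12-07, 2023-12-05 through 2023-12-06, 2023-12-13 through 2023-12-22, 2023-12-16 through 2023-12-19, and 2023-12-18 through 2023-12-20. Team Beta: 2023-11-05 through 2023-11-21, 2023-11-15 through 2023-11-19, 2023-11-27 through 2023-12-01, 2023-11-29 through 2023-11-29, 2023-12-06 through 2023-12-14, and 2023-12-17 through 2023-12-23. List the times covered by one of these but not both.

Merge the first list: 2023-11-04 through 2023-11-09, 2023-12-04 through 2023-12-07, 2023-12-13 through 2023-12-22.
Merge the second list: 2023-11-05 through 2023-11-21, 2023-11-27 through 2023-12-01, 2023-12-06 through 2023-12-14, 2023-12-17 through 2023-12-23.
Only in the first: 2023-11-04 through 2023-11-04, 2023-12-04 through 2023-12-05, 2023-12-15 through 2023-12-16.
Only in the second: 2023-11-10 through 2023-11-21, 2023-11-27 through 2023-12-01, 2023-12-08 through 2023-12-12, 2023-12-23 through 2023-12-23.
Together these are the periods covered by exactly one.

2023-11-04 through 2023-11-04, 2023-11-10 through 2023-11-21, 2023-11-27 through 2023-12-01, 2023-12-04 through 2023-12-05, 2023-12-08 through 2023-12-12, 2023-12-15 through 2023-12-16, 2023-12-23 through 2023-12-23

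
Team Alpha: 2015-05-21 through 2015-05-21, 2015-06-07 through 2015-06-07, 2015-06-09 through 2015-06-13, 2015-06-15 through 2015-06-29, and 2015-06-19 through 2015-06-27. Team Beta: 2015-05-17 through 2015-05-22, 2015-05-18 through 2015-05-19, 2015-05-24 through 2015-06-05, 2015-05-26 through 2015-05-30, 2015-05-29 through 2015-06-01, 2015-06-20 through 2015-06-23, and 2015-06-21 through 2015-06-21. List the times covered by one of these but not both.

2015-05-17 through 2015-05-20, 2015-05-22 through 2015-05-22, 2015-05-24 through 2015-06-05, 2015-06-07 through 2015-06-07, 2015-06-09 through 2015-06-13, 2015-06-15 through 2015-06-19, 2015-06-24 through 2015-06-29

First set merges to 2015-05-21 through 2015-05-21, 2015-06-07 through 2015-06-07, 2015-06-09 through 2015-06-13, 2015-06-15 through 2015-06-29.
Second set merges to 2015-05-17 through 2015-05-22, 2015-05-24 through 2015-06-05, 2015-06-20 through 2015-06-23.
A but not B: 2015-06-07 through 2015-06-07, 2015-06-09 through 2015-06-13, 2015-06-15 through 2015-06-19, 2015-06-24 through 2015-06-29.
B but not A: 2015-05-17 through 2015-05-20, 2015-05-22 through 2015-05-22, 2015-05-24 through 2015-06-05.
Combining gives A △ B.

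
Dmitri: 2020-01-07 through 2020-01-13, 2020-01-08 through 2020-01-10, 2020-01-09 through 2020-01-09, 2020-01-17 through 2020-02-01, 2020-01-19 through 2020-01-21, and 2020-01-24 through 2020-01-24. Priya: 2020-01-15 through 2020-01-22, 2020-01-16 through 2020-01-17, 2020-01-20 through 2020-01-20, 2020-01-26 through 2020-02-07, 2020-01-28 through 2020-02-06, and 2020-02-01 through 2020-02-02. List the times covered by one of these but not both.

Merge the first list: 2020-01-07 through 2020-01-13, 2020-01-17 through 2020-02-01.
Merge the second list: 2020-01-15 through 2020-01-22, 2020-01-26 through 2020-02-07.
A \ B = 2020-01-07 through 2020-01-13, 2020-01-23 through 2020-01-25.
B \ A = 2020-01-15 through 2020-01-16, 2020-02-02 through 2020-02-07.
Union of the two gives the symmetric difference.

2020-01-07 through 2020-01-13, 2020-01-15 through 2020-01-16, 2020-01-23 through 2020-01-25, 2020-02-02 through 2020-02-07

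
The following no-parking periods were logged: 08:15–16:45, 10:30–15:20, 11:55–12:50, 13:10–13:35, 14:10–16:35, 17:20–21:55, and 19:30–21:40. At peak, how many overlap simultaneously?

3

Sweep endpoints in order; track running count of active intervals.
Peak of 3 reached at 11:55.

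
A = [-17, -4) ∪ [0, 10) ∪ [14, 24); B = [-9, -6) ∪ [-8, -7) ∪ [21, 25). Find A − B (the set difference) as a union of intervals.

B, merged: [-9, -6), [21, 25).
[-17, -4) minus B → [-17, -9), [-6, -4).
[0, 10): no B overlap → unchanged.
[14, 24) minus B → [14, 21).

[-17, -9) ∪ [-6, -4) ∪ [0, 10) ∪ [14, 21)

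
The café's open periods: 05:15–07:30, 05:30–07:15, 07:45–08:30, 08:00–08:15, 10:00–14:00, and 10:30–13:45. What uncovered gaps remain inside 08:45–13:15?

After merging, the occupied span is 05:15–07:30, 07:45–08:30, 10:00–14:00.
Uncovered inside 08:45–13:15: 08:45–10:00.

08:45–10:00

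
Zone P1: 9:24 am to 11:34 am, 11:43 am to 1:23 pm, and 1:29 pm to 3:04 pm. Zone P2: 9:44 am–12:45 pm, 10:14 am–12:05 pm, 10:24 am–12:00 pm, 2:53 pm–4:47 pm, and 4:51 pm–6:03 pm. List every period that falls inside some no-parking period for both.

9:44 am–11:34 am, 11:43 am–12:45 pm, 2:53 pm–3:04 pm

Merge the second list: 9:44 am–12:45 pm, 2:53 pm–4:47 pm, 4:51 pm–6:03 pm.
9:24 am–11:34 am overlaps B on 9:44 am–11:34 am.
11:43 am–1:23 pm overlaps B on 11:43 am–12:45 pm.
1:29 pm–3:04 pm overlaps B on 2:53 pm–3:04 pm.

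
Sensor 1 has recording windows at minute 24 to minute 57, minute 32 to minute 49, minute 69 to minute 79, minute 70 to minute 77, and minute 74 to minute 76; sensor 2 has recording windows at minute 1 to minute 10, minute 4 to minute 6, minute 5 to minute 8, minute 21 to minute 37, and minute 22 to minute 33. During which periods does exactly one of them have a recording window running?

minute 1 to minute 10, minute 21 to minute 24, minute 37 to minute 57, minute 69 to minute 79

First set merges to minute 24 to minute 57, minute 69 to minute 79.
Second set merges to minute 1 to minute 10, minute 21 to minute 37.
Only in the first: minute 37 to minute 57, minute 69 to minute 79.
Only in the second: minute 1 to minute 10, minute 21 to minute 24.
Together these are the periods covered by exactly one.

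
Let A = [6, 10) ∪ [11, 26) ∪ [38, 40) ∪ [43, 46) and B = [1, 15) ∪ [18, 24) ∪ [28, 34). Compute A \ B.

[15, 18) ∪ [24, 26) ∪ [38, 40) ∪ [43, 46)

[6, 10): entirely removed.
[11, 26) \ B = [15, 18), [24, 26).
[38, 40): nothing removed.
[43, 46): nothing removed.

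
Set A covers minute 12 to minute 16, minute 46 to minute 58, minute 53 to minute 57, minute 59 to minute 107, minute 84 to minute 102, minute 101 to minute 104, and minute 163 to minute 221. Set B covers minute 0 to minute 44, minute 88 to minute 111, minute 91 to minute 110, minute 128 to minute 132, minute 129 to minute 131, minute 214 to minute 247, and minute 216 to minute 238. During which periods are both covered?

minute 12 to minute 16, minute 88 to minute 107, minute 214 to minute 221

Merge the first list: minute 12 to minute 16, minute 46 to minute 58, minute 59 to minute 107, minute 163 to minute 221.
Merge the second list: minute 0 to minute 44, minute 88 to minute 111, minute 128 to minute 132, minute 214 to minute 247.
minute 12 to minute 16 overlaps B on minute 12 to minute 16.
minute 46 to minute 58 falls entirely outside B.
minute 59 to minute 107 overlaps B on minute 88 to minute 107.
minute 163 to minute 221 overlaps B on minute 214 to minute 221.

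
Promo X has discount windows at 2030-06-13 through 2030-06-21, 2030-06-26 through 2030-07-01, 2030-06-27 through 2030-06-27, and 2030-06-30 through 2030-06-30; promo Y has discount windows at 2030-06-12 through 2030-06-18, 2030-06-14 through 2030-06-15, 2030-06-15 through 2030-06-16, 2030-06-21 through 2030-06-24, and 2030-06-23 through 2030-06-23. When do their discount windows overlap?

First set merges to 2030-06-13 through 2030-06-21, 2030-06-26 through 2030-07-01.
Second set merges to 2030-06-12 through 2030-06-18, 2030-06-21 through 2030-06-24.
2030-06-13 through 2030-06-21 overlaps B on 2030-06-13 through 2030-06-18, 2030-06-21 through 2030-06-21.
2030-06-26 through 2030-07-01 falls entirely outside B.

2030-06-13 through 2030-06-18, 2030-06-21 through 2030-06-21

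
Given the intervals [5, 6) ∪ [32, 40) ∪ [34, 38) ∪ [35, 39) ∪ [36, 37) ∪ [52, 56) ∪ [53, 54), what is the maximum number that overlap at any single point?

4

Sweep endpoints in order; track running count of active intervals.
Peak of 4 reached at 36.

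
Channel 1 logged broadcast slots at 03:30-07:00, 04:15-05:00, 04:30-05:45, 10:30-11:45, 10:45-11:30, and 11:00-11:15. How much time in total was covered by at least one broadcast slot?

4 h 45 min

Merged: 03:30–07:00, 10:30–11:45.
Lengths: 3 h 30 min + 1 h 15 min = 4 h 45 min.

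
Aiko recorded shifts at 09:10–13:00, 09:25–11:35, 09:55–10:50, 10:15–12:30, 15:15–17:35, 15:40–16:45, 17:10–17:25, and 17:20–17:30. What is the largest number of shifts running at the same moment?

Sweep endpoints in order; track running count of active intervals.
Peak of 4 reached at 10:15.

4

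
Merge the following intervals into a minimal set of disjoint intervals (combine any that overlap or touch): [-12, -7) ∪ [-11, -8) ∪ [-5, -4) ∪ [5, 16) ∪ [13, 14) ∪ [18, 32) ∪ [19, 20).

[-12, -7) ∪ [-5, -4) ∪ [5, 16) ∪ [18, 32)

[-11, -8) overlaps/touches [-12, -7) → extend to [-12, -7).
[-5, -4) is disjoint → start new block.
[5, 16) is disjoint → start new block.
[13, 14) overlaps/touches [5, 16) → extend to [5, 16).
[18, 32) is disjoint → start new block.
[19, 20) overlaps/touches [18, 32) → extend to [18, 32).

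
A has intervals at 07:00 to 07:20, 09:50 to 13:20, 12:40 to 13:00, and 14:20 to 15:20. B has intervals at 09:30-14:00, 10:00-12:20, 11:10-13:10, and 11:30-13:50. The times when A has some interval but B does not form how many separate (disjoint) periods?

2

First set merges to 07:00-07:20, 09:50-13:20, 14:20-15:20.
Second set merges to 09:30-14:00.
A \ B = 07:00-07:20, 14:20-15:20.
That is 2 disjoint pieces.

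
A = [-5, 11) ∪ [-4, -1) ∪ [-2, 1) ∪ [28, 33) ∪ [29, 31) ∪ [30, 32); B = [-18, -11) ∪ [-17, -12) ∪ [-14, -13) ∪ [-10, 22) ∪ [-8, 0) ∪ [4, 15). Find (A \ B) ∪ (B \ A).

[-18, -11) ∪ [-10, -5) ∪ [11, 22) ∪ [28, 33)

A, merged: [-5, 11), [28, 33).
B, merged: [-18, -11), [-10, 22).
A \ B = [28, 33).
B \ A = [-18, -11), [-10, -5), [11, 22).
Union of the two gives the symmetric difference.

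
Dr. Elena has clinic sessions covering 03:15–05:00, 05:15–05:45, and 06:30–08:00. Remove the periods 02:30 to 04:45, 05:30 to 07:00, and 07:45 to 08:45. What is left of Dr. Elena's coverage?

04:45-05:00, 05:15-05:30, 07:00-07:45

03:15-05:00 \ B = 04:45-05:00.
05:15-05:45 \ B = 05:15-05:30.
06:30-08:00 \ B = 07:00-07:45.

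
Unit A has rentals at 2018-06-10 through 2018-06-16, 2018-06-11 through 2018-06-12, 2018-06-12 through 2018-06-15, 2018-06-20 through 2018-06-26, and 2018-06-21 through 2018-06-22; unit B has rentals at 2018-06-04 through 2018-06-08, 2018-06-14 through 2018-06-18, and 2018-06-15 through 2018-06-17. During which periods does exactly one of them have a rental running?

A, merged: 2018-06-10 through 2018-06-16, 2018-06-20 through 2018-06-26.
B, merged: 2018-06-04 through 2018-06-08, 2018-06-14 through 2018-06-18.
A but not B: 2018-06-10 through 2018-06-13, 2018-06-20 through 2018-06-26.
B but not A: 2018-06-04 through 2018-06-08, 2018-06-17 through 2018-06-18.
Combining gives A △ B.

2018-06-04 through 2018-06-08, 2018-06-10 through 2018-06-13, 2018-06-17 through 2018-06-18, 2018-06-20 through 2018-06-26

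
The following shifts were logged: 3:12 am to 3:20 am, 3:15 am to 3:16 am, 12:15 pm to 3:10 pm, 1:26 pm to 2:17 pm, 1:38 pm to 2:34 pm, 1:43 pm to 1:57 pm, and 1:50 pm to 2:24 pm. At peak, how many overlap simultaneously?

5

Sweep endpoints in order; track running count of active intervals.
Peak of 5 reached at 1:50 pm.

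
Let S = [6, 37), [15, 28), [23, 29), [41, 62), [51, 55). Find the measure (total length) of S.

Merged: [6, 37), [41, 62).
Lengths: 31 + 21 = 52.

52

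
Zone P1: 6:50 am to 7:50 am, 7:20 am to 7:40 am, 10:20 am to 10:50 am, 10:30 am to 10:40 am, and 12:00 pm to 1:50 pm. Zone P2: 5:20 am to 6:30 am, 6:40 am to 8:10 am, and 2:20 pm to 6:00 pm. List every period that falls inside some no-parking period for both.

Merge the first list: 6:50 am–7:50 am, 10:20 am–10:50 am, 12:00 pm–1:50 pm.
6:50 am–7:50 am meets the second set on 6:50 am–7:50 am.
10:20 am–10:50 am: no overlap with the second set.
12:00 pm–1:50 pm: no overlap with the second set.

6:50 am–7:50 am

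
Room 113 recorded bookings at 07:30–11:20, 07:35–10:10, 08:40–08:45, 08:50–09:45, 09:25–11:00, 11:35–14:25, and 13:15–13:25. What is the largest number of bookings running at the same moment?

Walk the sorted start/end points keeping a running depth.
The depth first hits 4 at 09:25.

4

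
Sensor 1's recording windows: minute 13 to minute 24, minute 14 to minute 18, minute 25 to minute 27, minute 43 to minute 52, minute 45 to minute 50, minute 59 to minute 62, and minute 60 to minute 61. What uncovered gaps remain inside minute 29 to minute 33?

minute 29 to minute 33

After merging, the occupied span is minute 13 to minute 24, minute 25 to minute 27, minute 43 to minute 52, minute 59 to minute 62.
Complement within minute 29 to minute 33: minute 29 to minute 33.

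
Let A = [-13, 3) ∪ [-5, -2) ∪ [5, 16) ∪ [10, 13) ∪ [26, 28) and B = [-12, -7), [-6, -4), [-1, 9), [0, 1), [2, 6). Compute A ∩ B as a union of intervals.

Merge the first list: [-13, 3), [5, 16), [26, 28).
Merge the second list: [-12, -7), [-6, -4), [-1, 9).
[-13, 3) meets the second set on [-12, -7), [-6, -4), [-1, 3).
[5, 16) meets the second set on [5, 9).
[26, 28): no overlap with the second set.

[-12, -7) ∪ [-6, -4) ∪ [-1, 3) ∪ [5, 9)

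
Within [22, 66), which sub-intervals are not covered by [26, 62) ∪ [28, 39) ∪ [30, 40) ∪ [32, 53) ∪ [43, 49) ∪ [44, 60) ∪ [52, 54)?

Covered (merged): [26, 62).
Complement within [22, 66): [22, 26), [62, 66).

[22, 26) ∪ [62, 66)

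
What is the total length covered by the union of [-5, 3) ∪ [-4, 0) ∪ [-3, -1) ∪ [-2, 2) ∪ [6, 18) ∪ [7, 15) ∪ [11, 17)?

20

Merged: [-5, 3), [6, 18).
Lengths: 8 + 12 = 20.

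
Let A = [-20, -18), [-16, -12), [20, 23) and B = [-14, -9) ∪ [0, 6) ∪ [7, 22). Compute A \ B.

[-20, -18) ∪ [-16, -14) ∪ [22, 23)

[-20, -18) is untouched.
[-16, -12) with B removed leaves [-16, -14).
[20, 23) with B removed leaves [22, 23).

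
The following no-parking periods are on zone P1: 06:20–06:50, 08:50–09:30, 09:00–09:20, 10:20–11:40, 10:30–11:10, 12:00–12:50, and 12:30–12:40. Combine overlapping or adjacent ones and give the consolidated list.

08:50–09:30 is disjoint → start new block.
09:00–09:20 overlaps/touches 08:50–09:30 → extend to 08:50–09:30.
10:20–11:40 is disjoint → start new block.
10:30–11:10 overlaps/touches 10:20–11:40 → extend to 10:20–11:40.
12:00–12:50 is disjoint → start new block.
12:30–12:40 overlaps/touches 12:00–12:50 → extend to 12:00–12:50.

06:20–06:50, 08:50–09:30, 10:20–11:40, 12:00–12:50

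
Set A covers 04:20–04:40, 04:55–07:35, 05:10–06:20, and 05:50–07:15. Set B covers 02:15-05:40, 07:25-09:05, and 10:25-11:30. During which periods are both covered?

04:20–04:40, 04:55–05:40, 07:25–07:35

First set merges to 04:20–04:40, 04:55–07:35.
04:20–04:40 meets the second set on 04:20–04:40.
04:55–07:35 meets the second set on 04:55–05:40, 07:25–07:35.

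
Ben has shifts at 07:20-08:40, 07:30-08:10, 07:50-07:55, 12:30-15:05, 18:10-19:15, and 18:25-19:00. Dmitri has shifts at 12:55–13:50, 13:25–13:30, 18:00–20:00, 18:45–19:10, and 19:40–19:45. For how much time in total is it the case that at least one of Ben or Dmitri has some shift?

A, merged: 07:20–08:40, 12:30–15:05, 18:10–19:15.
B, merged: 12:55–13:50, 18:00–20:00.
A ∪ B = 07:20–08:40, 12:30–15:05, 18:00–20:00.
Total: 1 h 20 min + 2 h 35 min + 2 h = 5 h 55 min.

5 h 55 min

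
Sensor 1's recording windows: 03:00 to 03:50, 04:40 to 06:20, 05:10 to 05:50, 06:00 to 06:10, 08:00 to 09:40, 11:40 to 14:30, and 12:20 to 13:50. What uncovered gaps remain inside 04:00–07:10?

The merged coverage is 03:00-03:50, 04:40-06:20, 08:00-09:40, 11:40-14:30.
Complement within 04:00-07:10: 04:00-04:40, 06:20-07:10.

04:00-04:40, 06:20-07:10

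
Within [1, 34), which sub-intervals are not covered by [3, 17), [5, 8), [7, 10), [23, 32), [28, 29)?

[1, 3) ∪ [17, 23) ∪ [32, 34)

The merged coverage is [3, 17), [23, 32).
Complement within [1, 34): [1, 3), [17, 23), [32, 34).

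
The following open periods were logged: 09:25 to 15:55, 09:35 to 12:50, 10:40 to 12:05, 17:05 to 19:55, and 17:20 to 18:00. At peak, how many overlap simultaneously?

At 10:40, 3 of the intervals are simultaneously active.
No point has more.

3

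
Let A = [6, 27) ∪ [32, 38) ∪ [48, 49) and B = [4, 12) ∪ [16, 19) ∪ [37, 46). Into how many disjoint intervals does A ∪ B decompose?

3

A ∪ B = [4, 27), [32, 46), [48, 49).
That is 3 disjoint pieces.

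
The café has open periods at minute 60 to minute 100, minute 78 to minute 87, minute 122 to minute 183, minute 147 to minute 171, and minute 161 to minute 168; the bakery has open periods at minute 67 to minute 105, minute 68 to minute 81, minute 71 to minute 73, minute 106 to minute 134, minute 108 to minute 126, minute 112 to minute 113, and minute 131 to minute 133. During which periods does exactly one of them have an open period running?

First set merges to minute 60 to minute 100, minute 122 to minute 183.
Second set merges to minute 67 to minute 105, minute 106 to minute 134.
A but not B: minute 60 to minute 67, minute 134 to minute 183.
B but not A: minute 100 to minute 105, minute 106 to minute 122.
Combining gives A △ B.

minute 60 to minute 67, minute 100 to minute 105, minute 106 to minute 122, minute 134 to minute 183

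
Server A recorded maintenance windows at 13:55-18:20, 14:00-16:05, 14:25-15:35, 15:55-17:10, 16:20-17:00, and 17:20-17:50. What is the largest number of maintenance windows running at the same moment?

At 14:25, 3 of the intervals are simultaneously active.
No point has more.

3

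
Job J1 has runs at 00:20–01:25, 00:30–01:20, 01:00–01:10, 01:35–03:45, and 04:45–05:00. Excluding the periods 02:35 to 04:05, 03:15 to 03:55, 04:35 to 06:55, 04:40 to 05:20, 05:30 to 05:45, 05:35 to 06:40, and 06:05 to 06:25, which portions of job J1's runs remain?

00:20–01:25, 01:35–02:35

First set merges to 00:20–01:25, 01:35–03:45, 04:45–05:00.
Second set merges to 02:35–04:05, 04:35–06:55.
00:20–01:25: nothing removed.
01:35–03:45 \ B = 01:35–02:35.
04:45–05:00: entirely removed.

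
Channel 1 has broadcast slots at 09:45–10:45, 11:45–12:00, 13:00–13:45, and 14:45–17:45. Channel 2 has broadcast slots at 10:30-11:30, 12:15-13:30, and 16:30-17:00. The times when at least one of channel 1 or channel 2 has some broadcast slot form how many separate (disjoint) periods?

4

A ∪ B = 09:45-11:30, 11:45-12:00, 12:15-13:45, 14:45-17:45.
That is 4 disjoint pieces.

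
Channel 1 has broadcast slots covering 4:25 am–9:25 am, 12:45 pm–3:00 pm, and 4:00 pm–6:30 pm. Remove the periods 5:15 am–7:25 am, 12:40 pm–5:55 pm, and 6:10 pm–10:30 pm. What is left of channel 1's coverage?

4:25 am–9:25 am with B removed leaves 4:25 am–5:15 am, 7:25 am–9:25 am.
12:45 pm–3:00 pm lies entirely inside B → drops out.
4:00 pm–6:30 pm with B removed leaves 5:55 pm–6:10 pm.

4:25 am–5:15 am, 7:25 am–9:25 am, 5:55 pm–6:10 pm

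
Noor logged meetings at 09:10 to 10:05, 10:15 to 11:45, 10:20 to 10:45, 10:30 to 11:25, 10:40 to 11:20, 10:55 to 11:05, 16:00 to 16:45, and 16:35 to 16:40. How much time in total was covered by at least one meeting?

3 h 10 min

Merged: 09:10–10:05, 10:15–11:45, 16:00–16:45.
Lengths: 55 min + 1 h 30 min + 45 min = 3 h 10 min.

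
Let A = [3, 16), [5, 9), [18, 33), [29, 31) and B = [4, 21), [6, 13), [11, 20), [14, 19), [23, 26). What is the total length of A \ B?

10

A, merged: [3, 16), [18, 33).
B, merged: [4, 21), [23, 26).
A \ B = [3, 4), [21, 23), [26, 33).
Total: 1 + 2 + 7 = 10.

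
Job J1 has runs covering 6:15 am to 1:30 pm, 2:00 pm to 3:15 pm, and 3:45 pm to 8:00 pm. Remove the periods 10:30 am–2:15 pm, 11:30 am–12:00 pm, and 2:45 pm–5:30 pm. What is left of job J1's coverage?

6:15 am-10:30 am, 2:15 pm-2:45 pm, 5:30 pm-8:00 pm

Merge the second list: 10:30 am-2:15 pm, 2:45 pm-5:30 pm.
6:15 am-1:30 pm with B removed leaves 6:15 am-10:30 am.
2:00 pm-3:15 pm with B removed leaves 2:15 pm-2:45 pm.
3:45 pm-8:00 pm with B removed leaves 5:30 pm-8:00 pm.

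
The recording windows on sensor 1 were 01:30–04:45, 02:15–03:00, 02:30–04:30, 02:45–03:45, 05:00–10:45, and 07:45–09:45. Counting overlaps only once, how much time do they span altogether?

Merged: 01:30-04:45, 05:00-10:45.
Lengths: 3 h 15 min + 5 h 45 min = 9 h.

9 h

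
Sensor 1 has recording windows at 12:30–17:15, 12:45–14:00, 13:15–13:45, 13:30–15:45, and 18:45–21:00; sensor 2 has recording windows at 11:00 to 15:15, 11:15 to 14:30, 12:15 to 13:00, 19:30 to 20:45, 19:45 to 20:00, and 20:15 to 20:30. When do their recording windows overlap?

12:30-15:15, 19:30-20:45

First set merges to 12:30-17:15, 18:45-21:00.
Second set merges to 11:00-15:15, 19:30-20:45.
12:30-17:15 ∩ B → 12:30-15:15.
18:45-21:00 ∩ B → 19:30-20:45.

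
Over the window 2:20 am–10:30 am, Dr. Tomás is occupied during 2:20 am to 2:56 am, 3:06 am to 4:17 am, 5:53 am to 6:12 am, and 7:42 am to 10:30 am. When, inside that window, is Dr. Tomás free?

After merging, the occupied span is 2:20 am–2:56 am, 3:06 am–4:17 am, 5:53 am–6:12 am, 7:42 am–10:30 am.
Uncovered inside 2:20 am–10:30 am: 2:56 am–3:06 am, 4:17 am–5:53 am, 6:12 am–7:42 am.

2:56 am–3:06 am, 4:17 am–5:53 am, 6:12 am–7:42 am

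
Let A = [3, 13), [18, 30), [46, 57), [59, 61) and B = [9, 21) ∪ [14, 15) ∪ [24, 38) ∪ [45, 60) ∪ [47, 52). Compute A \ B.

B, merged: [9, 21), [24, 38), [45, 60).
[3, 13) \ B = [3, 9).
[18, 30) \ B = [21, 24).
[46, 57): entirely removed.
[59, 61) \ B = [60, 61).

[3, 9) ∪ [21, 24) ∪ [60, 61)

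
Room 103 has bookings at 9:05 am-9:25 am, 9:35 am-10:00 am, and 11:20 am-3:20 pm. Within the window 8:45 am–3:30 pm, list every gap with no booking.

8:45 am–9:05 am, 9:25 am–9:35 am, 10:00 am–11:20 am, 3:20 pm–3:30 pm

Covered (merged): 9:05 am–9:25 am, 9:35 am–10:00 am, 11:20 am–3:20 pm.
Gaps within 8:45 am–3:30 pm: 8:45 am–9:05 am, 9:25 am–9:35 am, 10:00 am–11:20 am, 3:20 pm–3:30 pm.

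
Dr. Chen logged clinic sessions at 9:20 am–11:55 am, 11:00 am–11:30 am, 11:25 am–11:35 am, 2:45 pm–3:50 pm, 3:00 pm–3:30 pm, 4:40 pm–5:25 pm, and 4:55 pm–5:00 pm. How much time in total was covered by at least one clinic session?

Merged: 9:20 am-11:55 am, 2:45 pm-3:50 pm, 4:40 pm-5:25 pm.
Lengths: 2 h 35 min + 1 h 5 min + 45 min = 4 h 25 min.

4 h 25 min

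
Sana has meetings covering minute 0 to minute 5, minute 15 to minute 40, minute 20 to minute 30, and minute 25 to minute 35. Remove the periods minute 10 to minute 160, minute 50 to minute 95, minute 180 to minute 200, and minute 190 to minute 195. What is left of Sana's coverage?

minute 0 to minute 5

A, merged: minute 0 to minute 5, minute 15 to minute 40.
B, merged: minute 10 to minute 160, minute 180 to minute 200.
minute 0 to minute 5: no B overlap → unchanged.
minute 15 to minute 40: fully covered by B → removed.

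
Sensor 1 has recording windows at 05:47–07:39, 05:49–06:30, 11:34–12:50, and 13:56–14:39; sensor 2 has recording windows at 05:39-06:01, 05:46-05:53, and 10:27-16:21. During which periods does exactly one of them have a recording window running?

A, merged: 05:47-07:39, 11:34-12:50, 13:56-14:39.
B, merged: 05:39-06:01, 10:27-16:21.
A \ B = 06:01-07:39.
B \ A = 05:39-05:47, 10:27-11:34, 12:50-13:56, 14:39-16:21.
Union of the two gives the symmetric difference.

05:39-05:47, 06:01-07:39, 10:27-11:34, 12:50-13:56, 14:39-16:21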